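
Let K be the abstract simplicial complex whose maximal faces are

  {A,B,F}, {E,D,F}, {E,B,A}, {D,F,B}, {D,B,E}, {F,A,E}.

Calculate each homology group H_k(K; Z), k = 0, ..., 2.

Order the vertices as A < B < D < E < F. Listing each simplex with vertices in this order, K has dimension 2 with simplices:

  0-simplices (5): A, B, D, E, F
  1-simplices (9): AB, AE, AF, BD, BE, BF, DE, DF, EF
  2-simplices (6): ABE, ABF, AEF, BDE, BDF, DEF

giving chain groups C_0 ≅ Z^5, C_1 ≅ Z^9, C_2 ≅ Z^6.

The boundary map ∂_1: C_1 → C_0 is given by ∂[p,q] = [q] − [p]. For instance
  ∂EF = F − E.
The 5×9 boundary matrix has rank 4 and Smith normal form diag(1,1,1,1).

∂_2: C_2 → C_1 acts by ∂[p,q,r] = [q,r] − [p,r] + [p,q]. For instance
  ∂DEF = EF − DF + DE,
  ∂BDE = DE − BE + BD.
The resulting 9×6 matrix has rank 5, and its Smith normal form has invariant factors (1,1,1,1,1).

Now H_k = ker ∂_k / im ∂_{k+1}, so:

  H_0: rank C_0 − rank ∂_1 = 5 − 4 = 1, and the invariant factors of ∂_1 are all 1, so H_0 ≅ Z.
  H_1: rank ker ∂_1 − rank ∂_2 = (9 − 4) − 5 = 0, and the invariant factors of ∂_2 are all 1, so H_1 ≅ 0.
  H_2: rank ker ∂_2 − rank ∂_3 = (6 − 5) − 0 = 1, and there is no ∂_3, so H_2 ≅ Z.

As a check, the Euler characteristic is 5 − 9 + 6 = 2, which agrees with 1 − 0 + 1 = 2.

H_0 ≅ Z,  H_1 = 0,  H_2 ≅ Z.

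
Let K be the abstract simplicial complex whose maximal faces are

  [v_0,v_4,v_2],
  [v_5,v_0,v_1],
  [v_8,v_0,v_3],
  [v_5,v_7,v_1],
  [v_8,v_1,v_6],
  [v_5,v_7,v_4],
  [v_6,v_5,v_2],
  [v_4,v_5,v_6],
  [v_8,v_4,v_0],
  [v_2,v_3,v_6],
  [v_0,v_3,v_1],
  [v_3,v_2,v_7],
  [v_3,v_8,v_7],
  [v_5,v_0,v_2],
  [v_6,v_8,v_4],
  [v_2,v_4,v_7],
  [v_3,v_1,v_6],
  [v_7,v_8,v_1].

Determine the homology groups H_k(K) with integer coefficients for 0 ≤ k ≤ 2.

Take the total order v_0 < v_1 < v_2 < v_3 < v_4 < v_5 < v_6 < v_7 < v_8 on the vertex set. Then K (dimension 2) consists of the simplices:

  0-simplices (9): [v_0], [v_1], [v_2], [v_3], [v_4], [v_5], [v_6], [v_7], [v_8]
  1-simplices (27): (27 of them)
  2-simplices (18): (18 of them)

giving chain groups C_0 ≅ Z^9, C_1 ≅ Z^27, C_2 ≅ Z^18.

The boundary map ∂_1: C_1 → C_0 sends each edge [p,q] (with p < q) to q − p. For instance
  ∂[v_0,v_1] = [v_1] − [v_0].
This gives a 9×27 integer matrix of rank 8; reducing to Smith normal form yields diagonal entries (1,1,1,1,1,1,1,1).

∂_2: C_2 → C_1 maps a triangle to the signed sum of its edges. For instance
  ∂[v_4,v_5,v_7] = [v_5,v_7] − [v_4,v_7] + [v_4,v_5],
  ∂[v_0,v_1,v_5] = [v_1,v_5] − [v_0,v_5] + [v_0,v_1].
As a 27×18 matrix over Z this has rank 18, with invariant factors (1,1,1,1,1,1,1,1,1,1,1,1,1,1,1,1,1,2).

From H_k ≅ ker(∂_k) / im(∂_{k+1}) we obtain:

  H_0: rank C_0 − rank ∂_1 = 9 − 8 = 1, and the invariant factors of ∂_1 are all 1, so H_0 ≅ Z.
  H_1: rank ker ∂_1 − rank ∂_2 = (27 − 8) − 18 = 1, and ∂_2 has invariant factor 2 > 1, so H_1 ≅ Z ⊕ Z/2Z.
  H_2: rank ker ∂_2 − rank ∂_3 = (18 − 18) − 0 = 0, and there is no ∂_3, so H_2 ≅ 0.

H_0 = Z,  H_1 = Z ⊕ Z/2Z,  H_2 = 0.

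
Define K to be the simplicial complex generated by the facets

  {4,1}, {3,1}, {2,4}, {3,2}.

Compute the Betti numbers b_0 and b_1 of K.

Order the vertices as 1 < 2 < 3 < 4. Listing each simplex with vertices in this order, K has dimension 1 with simplices:

  0-simplices (4): [1], [2], [3], [4]
  1-simplices (4): [1,3], [1,4], [2,3], [2,4]

giving chain groups C_0 ≅ Z^4, C_1 ≅ Z^4.

∂_1: C_1 → C_0 is given by ∂[p,q] = [q] − [p].
The 4×4 boundary matrix has rank 3 and Smith normal form diag(1,1,1).

Reading off H_k = ker ∂_k / im ∂_{k+1}:

  H_0: rank C_0 − rank ∂_1 = 4 − 3 = 1, and the invariant factors of ∂_1 are all 1, so H_0 = Z.
  H_1: rank ker ∂_1 − rank ∂_2 = (4 − 3) − 0 = 1, and there is no ∂_2, so H_1 = Z.

As a check, the Euler characteristic is 4 − 4 = 0, which agrees with 1 − 1 = 0.
(K is a triangulation of the circle S^1.)

Hence the Betti numbers are b_0 = 1, b_1 = 1.

b_0 = 1, b_1 = 1.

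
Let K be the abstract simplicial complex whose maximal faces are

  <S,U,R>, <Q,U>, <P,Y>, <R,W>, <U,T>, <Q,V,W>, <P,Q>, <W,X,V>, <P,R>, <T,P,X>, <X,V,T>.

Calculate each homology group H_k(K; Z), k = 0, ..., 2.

H_0 ≅ Z,  H_1 ≅ Z^4,  H_2 = 0.

We work with the vertex ordering P < Q < R < S < T < U < V < W < X < Y. The simplices of K, each written with vertices in increasing order, are:

  0-simplices (10): P, Q, R, S, T, U, V, W, X, Y
  1-simplices (18): PQ, PR, PT, PX, PY, QU, QV, QW, RS, RU, RW, SU, TU, TV, TX, VW, VX, WX
  2-simplices (5): PTX, QVW, RSU, TVX, VWX

giving chain groups C_0 ≅ Z^10, C_1 ≅ Z^18, C_2 ≅ Z^5.

Boundary ∂_1: C_1 → C_0 sends each edge [p,q] (with p < q) to q − p.
As a 10×18 matrix over Z this has rank 9, with invariant factors (1,1,1,1,1,1,1,1,1).

∂_2: C_2 → C_1 acts by ∂[p,q,r] = [q,r] − [p,r] + [p,q]. For instance
  ∂RSU = SU − RU + RS,
  ∂QVW = VW − QW + QV.
The 18×5 boundary matrix has rank 5 and Smith normal form diag(1,1,1,1,1).

From H_k ≅ ker(∂_k) / im(∂_{k+1}) we obtain:

  H_0: rank C_0 − rank ∂_1 = 10 − 9 = 1, and the invariant factors of ∂_1 are all 1, so H_0 = Z.
  H_1: rank ker ∂_1 − rank ∂_2 = (18 − 9) − 5 = 4, and the invariant factors of ∂_2 are all 1, so H_1 = Z^4.
  H_2: rank ker ∂_2 − rank ∂_3 = (5 − 5) − 0 = 0, and there is no ∂_3, so H_2 = 0.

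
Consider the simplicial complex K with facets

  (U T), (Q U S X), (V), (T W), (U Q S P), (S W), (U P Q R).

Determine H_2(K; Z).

H_2 ≅ 0.

K has 9 vertices, 15 edges, 10 triangles, 3 3-simplices.
rank ∂_2 = 7, rank ∂_3 = 3 ⇒ b_2 = 10 − 7 − 3 = 0; all invariant factors of ∂_3 are 1 so no torsion. So H_2 = 0.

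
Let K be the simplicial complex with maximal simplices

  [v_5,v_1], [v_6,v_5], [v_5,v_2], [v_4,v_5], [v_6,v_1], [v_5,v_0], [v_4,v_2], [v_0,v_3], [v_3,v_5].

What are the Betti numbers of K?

Fix the vertex order v_0 < v_1 < v_2 < v_3 < v_4 < v_5 < v_6 and write every simplex with vertices in increasing order. Then dim K = 1 and the simplices of K are:

  0-simplices (7): [v_0], [v_1], [v_2], [v_3], [v_4], [v_5], [v_6]
  1-simplices (9): [v_0,v_3], [v_0,v_5], [v_1,v_5], [v_1,v_6], [v_2,v_4], [v_2,v_5], [v_3,v_5], [v_4,v_5], [v_5,v_6]

giving chain groups C_0 ≅ Z^7, C_1 ≅ Z^9.

The boundary map ∂_1: C_1 → C_0 sends each edge [p,q] (with p < q) to q − p. For instance
  ∂[v_5,v_6] = [v_6] − [v_5].
The resulting 7×9 matrix has rank 6, and its Smith normal form has invariant factors (1,1,1,1,1,1).

Now H_k = ker ∂_k / im ∂_{k+1}, so:

  H_0: rank C_0 − rank ∂_1 = 7 − 6 = 1, and the invariant factors of ∂_1 are all 1, so H_0 = Z.
  H_1: rank ker ∂_1 − rank ∂_2 = (9 − 6) − 0 = 3, and there is no ∂_2, so H_1 = Z^3.

Hence the Betti numbers are b_0 = 1, b_1 = 3.

b_0 = 1, b_1 = 3.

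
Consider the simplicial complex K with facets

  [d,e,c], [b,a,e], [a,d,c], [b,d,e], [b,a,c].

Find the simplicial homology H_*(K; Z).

K has 5 vertices, 10 edges, 5 triangles.
rank ∂_0 = 0, rank ∂_1 = 4 ⇒ b_0 = 5 − 0 − 4 = 1; all invariant factors of ∂_1 are 1 so no torsion. So H_0 ≅ Z.
rank ∂_1 = 4, rank ∂_2 = 5 ⇒ b_1 = 10 − 4 − 5 = 1; all invariant factors of ∂_2 are 1 so no torsion. So H_1 ≅ Z.
rank ∂_2 = 5, rank ∂_3 = 0 ⇒ b_2 = 5 − 5 − 0 = 0. So H_2 ≅ 0.

H_0 ≅ Z,  H_1 ≅ Z,  H_2 = 0.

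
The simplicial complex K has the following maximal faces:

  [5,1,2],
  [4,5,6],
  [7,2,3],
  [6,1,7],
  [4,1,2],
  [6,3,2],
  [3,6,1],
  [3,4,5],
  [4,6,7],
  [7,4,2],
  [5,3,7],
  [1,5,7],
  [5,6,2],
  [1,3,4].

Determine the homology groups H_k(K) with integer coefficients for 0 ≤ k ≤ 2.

We work with the vertex ordering 1 < 2 < 3 < 4 < 5 < 6 < 7. The simplices of K, each written with vertices in increasing order, are:

  0-simplices (7): [1], [2], [3], [4], [5], [6], [7]
  1-simplices (21): [1,2], [1,3], [1,4], [1,5], [1,6], [1,7], [2,3], [2,4], [2,5], [2,6], [2,7], [3,4], [3,5], [3,6], [3,7], [4,5], [4,6], [4,7], [5,6], [5,7], [6,7]
  2-simplices (14): [1,2,4], [1,2,5], [1,3,4], [1,3,6], [1,5,7], [1,6,7], [2,3,6], [2,3,7], [2,4,7], [2,5,6], [3,4,5], [3,5,7], [4,5,6], [4,6,7]

so the chain groups are C_0 ≅ Z^7, C_1 ≅ Z^21, C_2 ≅ Z^14.

Boundary ∂_1: C_1 → C_0 sends each edge [p,q] (with p < q) to q − p.
As a 7×21 matrix over Z this has rank 6, with invariant factors (1,1,1,1,1,1).

The boundary map ∂_2: C_2 → C_1 maps a triangle to the signed sum of its edges. For instance
  ∂[1,3,4] = [3,4] − [1,4] + [1,3],
  ∂[4,5,6] = [5,6] − [4,6] + [4,5].
The resulting 21×14 matrix has rank 13, and its Smith normal form has invariant factors (1,1,1,1,1,1,1,1,1,1,1,1,1).

Computing H_k = (kernel of ∂_k) / (image of ∂_{k+1}):

  H_0: rank C_0 − rank ∂_1 = 7 − 6 = 1, and the invariant factors of ∂_1 are all 1, so H_0 = Z.
  H_1: rank ker ∂_1 − rank ∂_2 = (21 − 6) − 13 = 2, and the invariant factors of ∂_2 are all 1, so H_1 = Z^2.
  H_2: rank ker ∂_2 − rank ∂_3 = (14 − 13) − 0 = 1, and there is no ∂_3, so H_2 = Z.

As a check, the Euler characteristic is 7 − 21 + 14 = 0, which agrees with 1 − 2 + 1 = 0.

H_0 = Z,  H_1 = Z^2,  H_2 = Z.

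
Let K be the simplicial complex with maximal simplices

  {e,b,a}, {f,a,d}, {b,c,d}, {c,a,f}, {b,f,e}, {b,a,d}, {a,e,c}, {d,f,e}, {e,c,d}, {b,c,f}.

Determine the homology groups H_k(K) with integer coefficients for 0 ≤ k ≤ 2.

Take the total order a < b < c < d < e < f on the vertex set. Then K (dimension 2) consists of the simplices:

  0-simplices (6): a, b, c, d, e, f
  1-simplices (15): ab, ac, ad, ae, af, bc, bd, be, bf, cd, ce, cf, de, df, ef
  2-simplices (10): abd, abe, ace, acf, adf, bcd, bcf, bef, cde, def

giving chain groups C_0 ≅ Z^6, C_1 ≅ Z^15, C_2 ≅ Z^10.

The boundary map ∂_1: C_1 → C_0 is given by ∂[p,q] = [q] − [p]. For instance
  ∂ef = f − e.
The resulting 6×15 matrix has rank 5, and its Smith normal form has invariant factors (1,1,1,1,1).

∂_2: C_2 → C_1 acts by ∂[p,q,r] = [q,r] − [p,r] + [p,q]. For instance
  ∂ace = ce − ae + ac,
  ∂bcf = cf − bf + bc.
The resulting 15×10 matrix has rank 10, and its Smith normal form has invariant factors (1,1,1,1,1,1,1,1,1,2).

Computing H_k = (kernel of ∂_k) / (image of ∂_{k+1}):

  H_0: rank C_0 − rank ∂_1 = 6 − 5 = 1, and the invariant factors of ∂_1 are all 1, so H_0 = Z.
  H_1: rank ker ∂_1 − rank ∂_2 = (15 − 5) − 10 = 0, and ∂_2 has invariant factor 2 > 1, so H_1 = Z/2.
  H_2: rank ker ∂_2 − rank ∂_3 = (10 − 10) − 0 = 0, and there is no ∂_3, so H_2 = 0.

(K is a triangulation of the real projective plane RP^2.)

H_0 ≅ Z,  H_1 ≅ Z/2,  H_2 = 0.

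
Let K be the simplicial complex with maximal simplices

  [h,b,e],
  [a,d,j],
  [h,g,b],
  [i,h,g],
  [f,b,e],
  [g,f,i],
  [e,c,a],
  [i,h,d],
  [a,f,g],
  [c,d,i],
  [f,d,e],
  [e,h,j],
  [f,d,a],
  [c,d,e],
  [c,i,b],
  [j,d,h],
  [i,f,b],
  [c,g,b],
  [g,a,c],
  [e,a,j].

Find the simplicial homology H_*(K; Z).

H_0 = Z,  H_1 = Z ⊕ Z/2Z,  H_2 = 0.

Take the total order a < b < c < d < e < f < g < h < i < j on the vertex set. Then K (dimension 2) consists of the simplices:

  0-simplices (10): a, b, c, d, e, f, g, h, i, j
  1-simplices (30): ac, ad, ae, af, ag, aj, bc, be, bf, bg, bh, bi, cd, ce, cg, ci, de, df, dh, di, dj, ef, eh, ej, fg, fi, gh, gi, hi, hj
  2-simplices (20): ace, acg, adf, adj, aej, afg, bcg, bci, bef, beh, bfi, bgh, cde, cdi, def, dhi, dhj, ehj, fgi, ghi

so the chain groups are C_0 ≅ Z^10, C_1 ≅ Z^30, C_2 ≅ Z^20.

The boundary map ∂_1: C_1 → C_0 sends each edge [p,q] (with p < q) to q − p.
The 10×30 boundary matrix has rank 9 and Smith normal form diag(1,1,1,1,1,1,1,1,1).

The boundary map ∂_2: C_2 → C_1 maps a triangle to the signed sum of its edges. For instance
  ∂dhj = hj − dj + dh,
  ∂bcg = cg − bg + bc.
This gives a 30×20 integer matrix of rank 20; reducing to Smith normal form yields diagonal entries (1,1,1,1,1,1,1,1,1,1,1,1,1,1,1,1,1,1,1,2).

Computing H_k = (kernel of ∂_k) / (image of ∂_{k+1}):

  H_0: rank C_0 − rank ∂_1 = 10 − 9 = 1, and the invariant factors of ∂_1 are all 1, so H_0 ≅ Z.
  H_1: rank ker ∂_1 − rank ∂_2 = (30 − 9) − 20 = 1, and ∂_2 has invariant factor 2 > 1, so H_1 ≅ Z ⊕ Z/2Z.
  H_2: rank ker ∂_2 − rank ∂_3 = (20 − 20) − 0 = 0, and there is no ∂_3, so H_2 ≅ 0.

As a check, the Euler characteristic is 10 − 30 + 20 = 0, which agrees with 1 − 1 + 0 = 0.
(K is a triangulation of the Klein bottle.)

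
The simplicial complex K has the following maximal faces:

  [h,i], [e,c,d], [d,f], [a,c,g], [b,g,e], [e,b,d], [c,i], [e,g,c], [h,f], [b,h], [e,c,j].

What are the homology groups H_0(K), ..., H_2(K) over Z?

Take the total order a < b < c < d < e < f < g < h < i < j on the vertex set. Then K (dimension 2) consists of the simplices:

  0-simplices (10): a, b, c, d, e, f, g, h, i, j
  1-simplices (17): ac, ag, bd, be, bg, bh, cd, ce, cg, ci, cj, de, df, eg, ej, fh, hi
  2-simplices (6): acg, bde, beg, cde, ceg, cej

giving chain groups C_0 ≅ Z^10, C_1 ≅ Z^17, C_2 ≅ Z^6.

The boundary map ∂_1: C_1 → C_0 maps an edge to its endpoints' difference, ∂[p,q] = q − p.
As a 10×17 matrix over Z this has rank 9, with invariant factors (1,1,1,1,1,1,1,1,1).

Boundary ∂_2: C_2 → C_1 maps a triangle to the signed sum of its edges. For instance
  ∂cej = ej − cj + ce,
  ∂beg = eg − bg + be.
As a 17×6 matrix over Z this has rank 6, with invariant factors (1,1,1,1,1,1).

Now H_k = ker ∂_k / im ∂_{k+1}, so:

  H_0: rank C_0 − rank ∂_1 = 10 − 9 = 1, and the invariant factors of ∂_1 are all 1, so H_0 ≅ Z.
  H_1: rank ker ∂_1 − rank ∂_2 = (17 − 9) − 6 = 2, and the invariant factors of ∂_2 are all 1, so H_1 ≅ Z^2.
  H_2: rank ker ∂_2 − rank ∂_3 = (6 − 6) − 0 = 0, and there is no ∂_3, so H_2 ≅ 0.

As a check, the Euler characteristic is 10 − 17 + 6 = -1, which agrees with 1 − 2 + 0 = -1.

H_0 ≅ Z,  H_1 ≅ Z^2,  H_2 = 0.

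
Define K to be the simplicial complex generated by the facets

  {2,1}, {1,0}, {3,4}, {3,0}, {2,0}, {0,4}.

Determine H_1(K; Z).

H_1 = Z^2.

Take the total order 0 < 1 < 2 < 3 < 4 on the vertex set. Then K (dimension 1) consists of the simplices:

  0-simplices (5): [0], [1], [2], [3], [4]
  1-simplices (6): [0,1], [0,2], [0,3], [0,4], [1,2], [3,4]

giving chain groups C_0 ≅ Z^5, C_1 ≅ Z^6.

∂_1: C_1 → C_0 is given by ∂[p,q] = [q] − [p]. For instance
  ∂[0,3] = [3] − [0].
The resulting 5×6 matrix has rank 4, and its Smith normal form has invariant factors (1,1,1,1).

Computing H_k = (kernel of ∂_k) / (image of ∂_{k+1}):

  H_1: rank ker ∂_1 − rank ∂_2 = (6 − 4) − 0 = 2, and there is no ∂_2, so H_1 ≅ Z^2.

(K is a triangulation of a wedge of 2 circles.)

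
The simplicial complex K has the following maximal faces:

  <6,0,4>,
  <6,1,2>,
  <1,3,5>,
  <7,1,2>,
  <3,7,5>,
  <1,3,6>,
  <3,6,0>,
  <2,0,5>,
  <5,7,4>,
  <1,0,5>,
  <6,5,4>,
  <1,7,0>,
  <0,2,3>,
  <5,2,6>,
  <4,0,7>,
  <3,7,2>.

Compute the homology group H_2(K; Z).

H_2 = Z.

We work with the vertex ordering 0 < 1 < 2 < 3 < 4 < 5 < 6 < 7. The simplices of K, each written with vertices in increasing order, are:

  0-simplices (8): [0], [1], [2], [3], [4], [5], [6], [7]
  1-simplices (24): (24 of them)
  2-simplices (16): [0,1,5], [0,1,7], [0,2,3], [0,2,5], [0,3,6], [0,4,6], [0,4,7], [1,2,6], [1,2,7], [1,3,5], [1,3,6], [2,3,7], [2,5,6], [3,5,7], [4,5,6], [4,5,7]

so the chain groups are C_0 ≅ Z^8, C_1 ≅ Z^24, C_2 ≅ Z^16.

∂_1: C_1 → C_0 is given by ∂[p,q] = [q] − [p]. For instance
  ∂[1,5] = [5] − [1].
This gives a 8×24 integer matrix of rank 7; reducing to Smith normal form yields diagonal entries (1,1,1,1,1,1,1).

∂_2: C_2 → C_1 acts by ∂[p,q,r] = [q,r] − [p,r] + [p,q]. For instance
  ∂[0,4,6] = [4,6] − [0,6] + [0,4],
  ∂[0,2,5] = [2,5] − [0,5] + [0,2].
The resulting 24×16 matrix has rank 15, and its Smith normal form has invariant factors (1,1,1,1,1,1,1,1,1,1,1,1,1,1,1).

Computing H_k = (kernel of ∂_k) / (image of ∂_{k+1}):

  H_2: rank ker ∂_2 − rank ∂_3 = (16 − 15) − 0 = 1, and there is no ∂_3, so H_2 ≅ Z.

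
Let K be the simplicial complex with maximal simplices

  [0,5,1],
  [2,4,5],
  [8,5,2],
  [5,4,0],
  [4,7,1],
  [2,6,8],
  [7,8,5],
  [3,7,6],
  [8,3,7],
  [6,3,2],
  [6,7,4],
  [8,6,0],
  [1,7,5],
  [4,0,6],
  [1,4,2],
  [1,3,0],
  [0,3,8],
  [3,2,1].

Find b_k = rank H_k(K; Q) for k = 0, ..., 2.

Fix the vertex order 0 < 1 < 2 < 3 < 4 < 5 < 6 < 7 < 8 and write every simplex with vertices in increasing order. Then dim K = 2 and the simplices of K are:

  0-simplices (9): [0], [1], [2], [3], [4], [5], [6], [7], [8]
  1-simplices (27): (27 of them)
  2-simplices (18): [0,1,3], [0,1,5], [0,3,8], [0,4,5], [0,4,6], [0,6,8], [1,2,3], [1,2,4], [1,4,7], [1,5,7], [2,3,6], [2,4,5], [2,5,8], [2,6,8], [3,6,7], [3,7,8], [4,6,7], [5,7,8]

giving chain groups C_0 ≅ Z^9, C_1 ≅ Z^27, C_2 ≅ Z^18.

∂_1: C_1 → C_0 sends each edge [p,q] (with p < q) to q − p. For instance
  ∂[3,8] = [8] − [3].
As a 9×27 matrix over Z this has rank 8, with invariant factors (1,1,1,1,1,1,1,1).

∂_2: C_2 → C_1 maps a triangle to the signed sum of its edges. For instance
  ∂[1,2,4] = [2,4] − [1,4] + [1,2],
  ∂[1,4,7] = [4,7] − [1,7] + [1,4].
The 27×18 boundary matrix has rank 18 and Smith normal form diag(1,1,1,1,1,1,1,1,1,1,1,1,1,1,1,1,1,2).

Computing H_k = (kernel of ∂_k) / (image of ∂_{k+1}):

  H_0: rank C_0 − rank ∂_1 = 9 − 8 = 1, and the invariant factors of ∂_1 are all 1, so H_0 = Z.
  H_1: rank ker ∂_1 − rank ∂_2 = (27 − 8) − 18 = 1, and ∂_2 has invariant factor 2 > 1, so H_1 = Z ⊕ Z/2Z.
  H_2: rank ker ∂_2 − rank ∂_3 = (18 − 18) − 0 = 0, and there is no ∂_3, so H_2 = 0.

As a check, the Euler characteristic is 9 − 27 + 18 = 0, which agrees with 1 − 1 + 0 = 0.

Hence the Betti numbers are b_0 = 1, b_1 = 1, b_2 = 0.

b_0 = 1, b_1 = 1, b_2 = 0.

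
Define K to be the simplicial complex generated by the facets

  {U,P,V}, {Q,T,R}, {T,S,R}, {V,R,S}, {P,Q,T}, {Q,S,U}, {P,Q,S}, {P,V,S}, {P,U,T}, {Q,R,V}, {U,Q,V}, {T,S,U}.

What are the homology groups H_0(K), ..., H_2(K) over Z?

H_0 = Z,  H_1 = Z_2,  H_2 = 0.

K has 7 vertices, 18 edges, 12 triangles.
rank ∂_0 = 0, rank ∂_1 = 6 ⇒ b_0 = 7 − 0 − 6 = 1; all invariant factors of ∂_1 are 1 so no torsion. So H_0 ≅ Z.
rank ∂_1 = 6, rank ∂_2 = 12 ⇒ b_1 = 18 − 6 − 12 = 0; ∂_2 has invariant factor(s) [2] giving torsion. So H_1 ≅ Z_2.
rank ∂_2 = 12, rank ∂_3 = 0 ⇒ b_2 = 12 − 12 − 0 = 0. So H_2 ≅ 0.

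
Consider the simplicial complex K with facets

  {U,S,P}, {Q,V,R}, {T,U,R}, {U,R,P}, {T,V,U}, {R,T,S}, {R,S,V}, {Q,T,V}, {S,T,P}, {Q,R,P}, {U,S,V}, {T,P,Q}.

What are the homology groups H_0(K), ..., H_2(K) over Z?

Order the vertices as P < Q < R < S < T < U < V. Listing each simplex with vertices in this order, K has dimension 2 with simplices:

  0-simplices (7): P, Q, R, S, T, U, V
  1-simplices (18): PQ, PR, PS, PT, PU, QR, QT, QV, RS, RT, RU, RV, ST, SU, SV, TU, TV, UV
  2-simplices (12): PQR, PQT, PRU, PST, PSU, QRV, QTV, RST, RSV, RTU, SUV, TUV

so the chain groups are C_0 ≅ Z^7, C_1 ≅ Z^18, C_2 ≅ Z^12.

Boundary ∂_1: C_1 → C_0 maps an edge to its endpoints' difference, ∂[p,q] = q − p. For instance
  ∂QV = V − Q.
The 7×18 boundary matrix has rank 6 and Smith normal form diag(1,1,1,1,1,1).

∂_2: C_2 → C_1 maps a triangle to the signed sum of its edges. For instance
  ∂RSV = SV − RV + RS,
  ∂TUV = UV − TV + TU.
As a 18×12 matrix over Z this has rank 12, with invariant factors (1,1,1,1,1,1,1,1,1,1,1,2).

Now H_k = ker ∂_k / im ∂_{k+1}, so:

  H_0: rank C_0 − rank ∂_1 = 7 − 6 = 1, and the invariant factors of ∂_1 are all 1, so H_0 = Z.
  H_1: rank ker ∂_1 − rank ∂_2 = (18 − 6) − 12 = 0, and ∂_2 has invariant factor 2 > 1, so H_1 = Z/2.
  H_2: rank ker ∂_2 − rank ∂_3 = (12 − 12) − 0 = 0, and there is no ∂_3, so H_2 = 0.

As a check, the Euler characteristic is 7 − 18 + 12 = 1, which agrees with 1 − 0 + 0 = 1.

H_0 = Z,  H_1 = Z/2,  H_2 = 0.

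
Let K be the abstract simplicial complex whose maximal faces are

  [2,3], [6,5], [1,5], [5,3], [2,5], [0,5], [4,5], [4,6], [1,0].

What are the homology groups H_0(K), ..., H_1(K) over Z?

Fix the vertex order 0 < 1 < 2 < 3 < 4 < 5 < 6 and write every simplex with vertices in increasing order. Then dim K = 1 and the simplices of K are:

  0-simplices (7): [0], [1], [2], [3], [4], [5], [6]
  1-simplices (9): [0,1], [0,5], [1,5], [2,3], [2,5], [3,5], [4,5], [4,6], [5,6]

so the chain groups are C_0 ≅ Z^7, C_1 ≅ Z^9.

Boundary ∂_1: C_1 → C_0 maps an edge to its endpoints' difference, ∂[p,q] = q − p.
This gives a 7×9 integer matrix of rank 6; reducing to Smith normal form yields diagonal entries (1,1,1,1,1,1).

Now H_k = ker ∂_k / im ∂_{k+1}, so:

  H_0: rank C_0 − rank ∂_1 = 7 − 6 = 1, and the invariant factors of ∂_1 are all 1, so H_0 = Z.
  H_1: rank ker ∂_1 − rank ∂_2 = (9 − 6) − 0 = 3, and there is no ∂_2, so H_1 = Z^3.

H_0 = Z,  H_1 = Z^3.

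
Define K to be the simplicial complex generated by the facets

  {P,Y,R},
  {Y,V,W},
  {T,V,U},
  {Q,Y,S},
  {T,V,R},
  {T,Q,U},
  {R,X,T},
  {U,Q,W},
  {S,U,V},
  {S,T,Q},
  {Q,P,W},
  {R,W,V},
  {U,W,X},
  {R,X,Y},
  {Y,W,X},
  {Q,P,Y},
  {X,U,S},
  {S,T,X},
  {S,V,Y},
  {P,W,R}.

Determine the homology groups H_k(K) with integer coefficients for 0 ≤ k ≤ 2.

H_0 ≅ Z,  H_1 ≅ Z ⊕ Z_2,  H_2 = 0.

Take the total order P < Q < R < S < T < U < V < W < X < Y on the vertex set. Then K (dimension 2) consists of the simplices:

  0-simplices (10): P, Q, R, S, T, U, V, W, X, Y
  1-simplices (30): PQ, PR, PW, PY, QS, QT, QU, QW, QY, RT, RV, RW, RX, RY, ST, SU, SV, SX, SY, TU, TV, TX, UV, UW, UX, VW, VY, WX, WY, XY
  2-simplices (20): PQW, PQY, PRW, PRY, QST, QSY, QTU, QUW, RTV, RTX, RVW, RXY, STX, SUV, SUX, SVY, TUV, UWX, VWY, WXY

so the chain groups are C_0 ≅ Z^10, C_1 ≅ Z^30, C_2 ≅ Z^20.

Boundary ∂_1: C_1 → C_0 sends each edge [p,q] (with p < q) to q − p.
The resulting 10×30 matrix has rank 9, and its Smith normal form has invariant factors (1,1,1,1,1,1,1,1,1).

∂_2: C_2 → C_1 acts by ∂[p,q,r] = [q,r] − [p,r] + [p,q]. For instance
  ∂PRY = RY − PY + PR,
  ∂SUV = UV − SV + SU.
This gives a 30×20 integer matrix of rank 20; reducing to Smith normal form yields diagonal entries (1,1,1,1,1,1,1,1,1,1,1,1,1,1,1,1,1,1,1,2).

Now H_k = ker ∂_k / im ∂_{k+1}, so:

  H_0: rank C_0 − rank ∂_1 = 10 − 9 = 1, and the invariant factors of ∂_1 are all 1, so H_0 ≅ Z.
  H_1: rank ker ∂_1 − rank ∂_2 = (30 − 9) − 20 = 1, and ∂_2 has invariant factor 2 > 1, so H_1 ≅ Z ⊕ Z_2.
  H_2: rank ker ∂_2 − rank ∂_3 = (20 − 20) − 0 = 0, and there is no ∂_3, so H_2 ≅ 0.

(K is a triangulation of the Klein bottle.)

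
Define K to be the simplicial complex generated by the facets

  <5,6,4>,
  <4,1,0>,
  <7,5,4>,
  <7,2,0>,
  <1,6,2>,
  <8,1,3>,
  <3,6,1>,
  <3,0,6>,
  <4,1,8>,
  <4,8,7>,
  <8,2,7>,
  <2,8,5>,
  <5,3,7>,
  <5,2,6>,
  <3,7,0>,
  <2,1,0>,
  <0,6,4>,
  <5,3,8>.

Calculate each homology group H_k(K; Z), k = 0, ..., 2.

H_0 ≅ Z,  H_1 ≅ Z ⊕ Z/2,  H_2 = 0.

Take the total order 0 < 1 < 2 < 3 < 4 < 5 < 6 < 7 < 8 on the vertex set. Then K (dimension 2) consists of the simplices:

  0-simplices (9): [0], [1], [2], [3], [4], [5], [6], [7], [8]
  1-simplices (27): (27 of them)
  2-simplices (18): [0,1,2], [0,1,4], [0,2,7], [0,3,6], [0,3,7], [0,4,6], [1,2,6], [1,3,6], [1,3,8], [1,4,8], [2,5,6], [2,5,8], [2,7,8], [3,5,7], [3,5,8], [4,5,6], [4,5,7], [4,7,8]

giving chain groups C_0 ≅ Z^9, C_1 ≅ Z^27, C_2 ≅ Z^18.

∂_1: C_1 → C_0 sends each edge [p,q] (with p < q) to q − p. For instance
  ∂[4,5] = [5] − [4].
The 9×27 boundary matrix has rank 8 and Smith normal form diag(1,1,1,1,1,1,1,1).

The boundary map ∂_2: C_2 → C_1 acts by ∂[p,q,r] = [q,r] − [p,r] + [p,q]. For instance
  ∂[0,3,6] = [3,6] − [0,6] + [0,3],
  ∂[4,5,6] = [5,6] − [4,6] + [4,5].
As a 27×18 matrix over Z this has rank 18, with invariant factors (1,1,1,1,1,1,1,1,1,1,1,1,1,1,1,1,1,2).

Reading off H_k = ker ∂_k / im ∂_{k+1}:

  H_0: rank C_0 − rank ∂_1 = 9 − 8 = 1, and the invariant factors of ∂_1 are all 1, so H_0 ≅ Z.
  H_1: rank ker ∂_1 − rank ∂_2 = (27 − 8) − 18 = 1, and ∂_2 has invariant factor 2 > 1, so H_1 ≅ Z ⊕ Z/2.
  H_2: rank ker ∂_2 − rank ∂_3 = (18 − 18) − 0 = 0, and there is no ∂_3, so H_2 ≅ 0.

As a check, the Euler characteristic is 9 − 27 + 18 = 0, which agrees with 1 − 1 + 0 = 0.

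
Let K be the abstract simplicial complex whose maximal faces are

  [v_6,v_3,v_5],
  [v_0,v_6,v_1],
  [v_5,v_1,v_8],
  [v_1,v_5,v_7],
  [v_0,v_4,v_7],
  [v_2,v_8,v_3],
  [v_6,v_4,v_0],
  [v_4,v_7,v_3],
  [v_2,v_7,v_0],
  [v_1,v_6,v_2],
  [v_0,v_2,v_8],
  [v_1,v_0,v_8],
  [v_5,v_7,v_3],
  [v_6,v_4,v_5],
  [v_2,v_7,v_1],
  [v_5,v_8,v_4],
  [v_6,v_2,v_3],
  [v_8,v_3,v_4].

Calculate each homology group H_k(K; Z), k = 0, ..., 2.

H_0 = Z,  H_1 = Z ⊕ Z/2,  H_2 = 0.

We work with the vertex ordering v_0 < v_1 < v_2 < v_3 < v_4 < v_5 < v_6 < v_7 < v_8. The simplices of K, each written with vertices in increasing order, are:

  0-simplices (9): [v_0], [v_1], [v_2], [v_3], [v_4], [v_5], [v_6], [v_7], [v_8]
  1-simplices (27): (27 of them)
  2-simplices (18): (18 of them)

so the chain groups are C_0 ≅ Z^9, C_1 ≅ Z^27, C_2 ≅ Z^18.

∂_1: C_1 → C_0 maps an edge to its endpoints' difference, ∂[p,q] = q − p.
As a 9×27 matrix over Z this has rank 8, with invariant factors (1,1,1,1,1,1,1,1).

∂_2: C_2 → C_1 maps a triangle to the signed sum of its edges. For instance
  ∂[v_1,v_5,v_8] = [v_5,v_8] − [v_1,v_8] + [v_1,v_5],
  ∂[v_1,v_2,v_7] = [v_2,v_7] − [v_1,v_7] + [v_1,v_2].
As a 27×18 matrix over Z this has rank 18, with invariant factors (1,1,1,1,1,1,1,1,1,1,1,1,1,1,1,1,1,2).

Reading off H_k = ker ∂_k / im ∂_{k+1}:

  H_0: rank C_0 − rank ∂_1 = 9 − 8 = 1, and the invariant factors of ∂_1 are all 1, so H_0 = Z.
  H_1: rank ker ∂_1 − rank ∂_2 = (27 − 8) − 18 = 1, and ∂_2 has invariant factor 2 > 1, so H_1 = Z ⊕ Z/2.
  H_2: rank ker ∂_2 − rank ∂_3 = (18 − 18) − 0 = 0, and there is no ∂_3, so H_2 = 0.

As a check, the Euler characteristic is 9 − 27 + 18 = 0, which agrees with 1 − 1 + 0 = 0.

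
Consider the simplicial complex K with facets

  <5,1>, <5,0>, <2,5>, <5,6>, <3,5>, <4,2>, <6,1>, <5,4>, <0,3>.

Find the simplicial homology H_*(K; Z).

Order the vertices as 0 < 1 < 2 < 3 < 4 < 5 < 6. Listing each simplex with vertices in this order, K has dimension 1 with simplices:

  0-simplices (7): [0], [1], [2], [3], [4], [5], [6]
  1-simplices (9): [0,3], [0,5], [1,5], [1,6], [2,4], [2,5], [3,5], [4,5], [5,6]

giving chain groups C_0 ≅ Z^7, C_1 ≅ Z^9.

Boundary ∂_1: C_1 → C_0 maps an edge to its endpoints' difference, ∂[p,q] = q − p. For instance
  ∂[0,3] = [3] − [0].
The resulting 7×9 matrix has rank 6, and its Smith normal form has invariant factors (1,1,1,1,1,1).

Computing H_k = (kernel of ∂_k) / (image of ∂_{k+1}):

  H_0: rank C_0 − rank ∂_1 = 7 − 6 = 1, and the invariant factors of ∂_1 are all 1, so H_0 ≅ Z.
  H_1: rank ker ∂_1 − rank ∂_2 = (9 − 6) − 0 = 3, and there is no ∂_2, so H_1 ≅ Z^3.

H_0 ≅ Z,  H_1 ≅ Z^3.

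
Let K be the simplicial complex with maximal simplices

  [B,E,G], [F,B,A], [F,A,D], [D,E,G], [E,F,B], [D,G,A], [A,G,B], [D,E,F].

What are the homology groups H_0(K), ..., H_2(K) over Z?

H_0 = Z,  H_1 = 0,  H_2 = Z.

K has 6 vertices, 12 edges, 8 triangles.
rank ∂_0 = 0, rank ∂_1 = 5 ⇒ b_0 = 6 − 0 − 5 = 1; all invariant factors of ∂_1 are 1 so no torsion. So H_0 ≅ Z.
rank ∂_1 = 5, rank ∂_2 = 7 ⇒ b_1 = 12 − 5 − 7 = 0; all invariant factors of ∂_2 are 1 so no torsion. So H_1 ≅ 0.
rank ∂_2 = 7, rank ∂_3 = 0 ⇒ b_2 = 8 − 7 − 0 = 1. So H_2 ≅ Z.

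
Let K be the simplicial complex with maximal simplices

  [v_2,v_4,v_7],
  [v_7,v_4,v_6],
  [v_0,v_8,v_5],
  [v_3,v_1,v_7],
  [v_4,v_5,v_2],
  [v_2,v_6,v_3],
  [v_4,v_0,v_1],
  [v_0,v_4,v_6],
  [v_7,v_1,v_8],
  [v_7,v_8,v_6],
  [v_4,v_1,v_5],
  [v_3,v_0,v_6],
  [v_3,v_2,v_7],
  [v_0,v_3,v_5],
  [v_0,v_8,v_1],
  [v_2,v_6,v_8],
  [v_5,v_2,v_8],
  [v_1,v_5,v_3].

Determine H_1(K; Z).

H_1 = Z ⊕ Z/2Z.

We work with the vertex ordering v_0 < v_1 < v_2 < v_3 < v_4 < v_5 < v_6 < v_7 < v_8. The simplices of K, each written with vertices in increasing order, are:

  0-simplices (9): [v_0], [v_1], [v_2], [v_3], [v_4], [v_5], [v_6], [v_7], [v_8]
  1-simplices (27): (27 of them)
  2-simplices (18): (18 of them)

so the chain groups are C_0 ≅ Z^9, C_1 ≅ Z^27, C_2 ≅ Z^18.

The boundary map ∂_1: C_1 → C_0 is given by ∂[p,q] = [q] − [p]. For instance
  ∂[v_1,v_7] = [v_7] − [v_1].
As a 9×27 matrix over Z this has rank 8, with invariant factors (1,1,1,1,1,1,1,1).

The boundary map ∂_2: C_2 → C_1 maps a triangle to the signed sum of its edges. For instance
  ∂[v_1,v_3,v_5] = [v_3,v_5] − [v_1,v_5] + [v_1,v_3],
  ∂[v_0,v_4,v_6] = [v_4,v_6] − [v_0,v_6] + [v_0,v_4].
The 27×18 boundary matrix has rank 18 and Smith normal form diag(1,1,1,1,1,1,1,1,1,1,1,1,1,1,1,1,1,2).

Now H_k = ker ∂_k / im ∂_{k+1}, so:

  H_1: rank ker ∂_1 − rank ∂_2 = (27 − 8) − 18 = 1, and ∂_2 has invariant factor 2 > 1, so H_1 = Z ⊕ Z/2Z.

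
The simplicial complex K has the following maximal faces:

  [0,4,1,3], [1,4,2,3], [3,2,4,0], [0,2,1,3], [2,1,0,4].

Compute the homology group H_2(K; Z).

H_2 = 0.

Fix the vertex order 0 < 1 < 2 < 3 < 4 and write every simplex with vertices in increasing order. Then dim K = 3 and the simplices of K are:

  0-simplices (5): [0], [1], [2], [3], [4]
  1-simplices (10): [0,1], [0,2], [0,3], [0,4], [1,2], [1,3], [1,4], [2,3], [2,4], [3,4]
  2-simplices (10): [0,1,2], [0,1,3], [0,1,4], [0,2,3], [0,2,4], [0,3,4], [1,2,3], [1,2,4], [1,3,4], [2,3,4]
  3-simplices (5): [0,1,2,3], [0,1,2,4], [0,1,3,4], [0,2,3,4], [1,2,3,4]

so the chain groups are C_0 ≅ Z^5, C_1 ≅ Z^10, C_2 ≅ Z^10, C_3 ≅ Z^5.

∂_1: C_1 → C_0 sends each edge [p,q] (with p < q) to q − p. For instance
  ∂[0,3] = [3] − [0].
As a 5×10 matrix over Z this has rank 4, with invariant factors (1,1,1,1).

∂_2: C_2 → C_1 maps a triangle to the signed sum of its edges. For instance
  ∂[1,2,4] = [2,4] − [1,4] + [1,2],
  ∂[1,2,3] = [2,3] − [1,3] + [1,2].
As a 10×10 matrix over Z this has rank 6, with invariant factors (1,1,1,1,1,1).

Boundary ∂_3: C_3 → C_2 sends each 3-simplex σ to the alternating sum Σ_i (−1)^i (σ with its i-th vertex removed). For instance
  ∂[0,2,3,4] = [2,3,4] − [0,3,4] + [0,2,4] − [0,2,3],
  ∂[0,1,3,4] = [1,3,4] − [0,3,4] + [0,1,4] − [0,1,3].
As a 10×5 matrix over Z this has rank 4, with invariant factors (1,1,1,1).

Now H_k = ker ∂_k / im ∂_{k+1}, so:

  H_2: rank ker ∂_2 − rank ∂_3 = (10 − 6) − 4 = 0, and the invariant factors of ∂_3 are all 1, so H_2 = 0.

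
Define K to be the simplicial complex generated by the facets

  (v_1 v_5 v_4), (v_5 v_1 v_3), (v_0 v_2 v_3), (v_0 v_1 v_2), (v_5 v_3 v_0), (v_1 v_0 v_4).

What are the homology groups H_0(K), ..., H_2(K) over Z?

Take the total order v_0 < v_1 < v_2 < v_3 < v_4 < v_5 on the vertex set. Then K (dimension 2) consists of the simplices:

  0-simplices (6): [v_0], [v_1], [v_2], [v_3], [v_4], [v_5]
  1-simplices (12): [v_0,v_1], [v_0,v_2], [v_0,v_3], [v_0,v_4], [v_0,v_5], [v_1,v_2], [v_1,v_3], [v_1,v_4], [v_1,v_5], [v_2,v_3], [v_3,v_5], [v_4,v_5]
  2-simplices (6): [v_0,v_1,v_2], [v_0,v_1,v_4], [v_0,v_2,v_3], [v_0,v_3,v_5], [v_1,v_3,v_5], [v_1,v_4,v_5]

Hence C_0 ≅ Z^6, C_1 ≅ Z^12, C_2 ≅ Z^6.

∂_1: C_1 → C_0 is given by ∂[p,q] = [q] − [p]. For instance
  ∂[v_0,v_5] = [v_5] − [v_0].
The resulting 6×12 matrix has rank 5, and its Smith normal form has invariant factors (1,1,1,1,1).

Boundary ∂_2: C_2 → C_1 maps a triangle to the signed sum of its edges. For instance
  ∂[v_0,v_1,v_4] = [v_1,v_4] − [v_0,v_4] + [v_0,v_1],
  ∂[v_1,v_4,v_5] = [v_4,v_5] − [v_1,v_5] + [v_1,v_4].
This gives a 12×6 integer matrix of rank 6; reducing to Smith normal form yields diagonal entries (1,1,1,1,1,1).

Reading off H_k = ker ∂_k / im ∂_{k+1}:

  H_0: rank C_0 − rank ∂_1 = 6 − 5 = 1, and the invariant factors of ∂_1 are all 1, so H_0 = Z.
  H_1: rank ker ∂_1 − rank ∂_2 = (12 − 5) − 6 = 1, and the invariant factors of ∂_2 are all 1, so H_1 = Z.
  H_2: rank ker ∂_2 − rank ∂_3 = (6 − 6) − 0 = 0, and there is no ∂_3, so H_2 = 0.

H_0 = Z,  H_1 = Z,  H_2 = 0.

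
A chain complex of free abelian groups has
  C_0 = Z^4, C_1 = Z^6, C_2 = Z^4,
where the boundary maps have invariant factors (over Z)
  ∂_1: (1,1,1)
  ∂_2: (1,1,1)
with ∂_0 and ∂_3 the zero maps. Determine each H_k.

H_0: b_0 = 4 − 0 − 3 = 1; torsion from ∂_1 factors > 1: none. So H_0 = Z.
H_1: b_1 = 6 − 3 − 3 = 0; torsion from ∂_2 factors > 1: none. So H_1 = 0.
H_2: b_2 = 4 − 3 − 0 = 1; torsion from ∂_3 factors > 1: none. So H_2 = Z.

H_0 = Z,  H_1 = 0,  H_2 = Z.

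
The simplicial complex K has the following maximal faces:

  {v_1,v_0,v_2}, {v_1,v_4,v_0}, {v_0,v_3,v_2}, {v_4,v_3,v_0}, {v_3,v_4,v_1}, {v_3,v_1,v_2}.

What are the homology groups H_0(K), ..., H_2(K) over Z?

Fix the vertex order v_0 < v_1 < v_2 < v_3 < v_4 and write every simplex with vertices in increasing order. Then dim K = 2 and the simplices of K are:

  0-simplices (5): [v_0], [v_1], [v_2], [v_3], [v_4]
  1-simplices (9): [v_0,v_1], [v_0,v_2], [v_0,v_3], [v_0,v_4], [v_1,v_2], [v_1,v_3], [v_1,v_4], [v_2,v_3], [v_3,v_4]
  2-simplices (6): [v_0,v_1,v_2], [v_0,v_1,v_4], [v_0,v_2,v_3], [v_0,v_3,v_4], [v_1,v_2,v_3], [v_1,v_3,v_4]

so the chain groups are C_0 ≅ Z^5, C_1 ≅ Z^9, C_2 ≅ Z^6.

The boundary map ∂_1: C_1 → C_0 is given by ∂[p,q] = [q] − [p].
The resulting 5×9 matrix has rank 4, and its Smith normal form has invariant factors (1,1,1,1).

∂_2: C_2 → C_1 maps a triangle to the signed sum of its edges. For instance
  ∂[v_0,v_1,v_4] = [v_1,v_4] − [v_0,v_4] + [v_0,v_1],
  ∂[v_0,v_2,v_3] = [v_2,v_3] − [v_0,v_3] + [v_0,v_2].
This gives a 9×6 integer matrix of rank 5; reducing to Smith normal form yields diagonal entries (1,1,1,1,1).

Computing H_k = (kernel of ∂_k) / (image of ∂_{k+1}):

  H_0: rank C_0 − rank ∂_1 = 5 − 4 = 1, and the invariant factors of ∂_1 are all 1, so H_0 ≅ Z.
  H_1: rank ker ∂_1 − rank ∂_2 = (9 − 4) − 5 = 0, and the invariant factors of ∂_2 are all 1, so H_1 ≅ 0.
  H_2: rank ker ∂_2 − rank ∂_3 = (6 − 5) − 0 = 1, and there is no ∂_3, so H_2 ≅ Z.

H_0 = Z,  H_1 = 0,  H_2 = Z.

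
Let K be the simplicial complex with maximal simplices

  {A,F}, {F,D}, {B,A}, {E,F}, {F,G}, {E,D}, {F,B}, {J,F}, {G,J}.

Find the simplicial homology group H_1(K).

H_1 ≅ Z^3.

Fix the vertex order A < B < D < E < F < G < J and write every simplex with vertices in increasing order. Then dim K = 1 and the simplices of K are:

  0-simplices (7): A, B, D, E, F, G, J
  1-simplices (9): AB, AF, BF, DE, DF, EF, FG, FJ, GJ

so the chain groups are C_0 ≅ Z^7, C_1 ≅ Z^9.

∂_1: C_1 → C_0 sends each edge [p,q] (with p < q) to q − p. For instance
  ∂BF = F − B.
The resulting 7×9 matrix has rank 6, and its Smith normal form has invariant factors (1,1,1,1,1,1).

Now H_k = ker ∂_k / im ∂_{k+1}, so:

  H_1: rank ker ∂_1 − rank ∂_2 = (9 − 6) − 0 = 3, and there is no ∂_2, so H_1 = Z^3.

(K is a triangulation of a wedge of 3 circles.)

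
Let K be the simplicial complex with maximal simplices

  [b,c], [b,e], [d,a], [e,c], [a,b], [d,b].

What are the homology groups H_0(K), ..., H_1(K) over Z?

H_0 ≅ Z,  H_1 ≅ Z^2.

Take the total order a < b < c < d < e on the vertex set. Then K (dimension 1) consists of the simplices:

  0-simplices (5): a, b, c, d, e
  1-simplices (6): ab, ad, bc, bd, be, ce

so the chain groups are C_0 ≅ Z^5, C_1 ≅ Z^6.

∂_1: C_1 → C_0 maps an edge to its endpoints' difference, ∂[p,q] = q − p. For instance
  ∂ab = b − a.
As a 5×6 matrix over Z this has rank 4, with invariant factors (1,1,1,1).

Reading off H_k = ker ∂_k / im ∂_{k+1}:

  H_0: rank C_0 − rank ∂_1 = 5 − 4 = 1, and the invariant factors of ∂_1 are all 1, so H_0 ≅ Z.
  H_1: rank ker ∂_1 − rank ∂_2 = (6 − 4) − 0 = 2, and there is no ∂_2, so H_1 ≅ Z^2.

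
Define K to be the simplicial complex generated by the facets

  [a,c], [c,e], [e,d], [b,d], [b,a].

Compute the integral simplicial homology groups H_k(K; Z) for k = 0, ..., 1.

K has 5 vertices, 5 edges.
rank ∂_0 = 0, rank ∂_1 = 4 ⇒ b_0 = 5 − 0 − 4 = 1; all invariant factors of ∂_1 are 1 so no torsion. So H_0 = Z.
rank ∂_1 = 4, rank ∂_2 = 0 ⇒ b_1 = 5 − 4 − 0 = 1. So H_1 = Z.

H_0 = Z,  H_1 = Z.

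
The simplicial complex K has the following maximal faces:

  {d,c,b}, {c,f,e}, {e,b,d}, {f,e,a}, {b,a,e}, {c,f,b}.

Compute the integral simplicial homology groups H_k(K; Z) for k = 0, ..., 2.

K has 6 vertices, 12 edges, 6 triangles.
rank ∂_0 = 0, rank ∂_1 = 5 ⇒ b_0 = 6 − 0 − 5 = 1; all invariant factors of ∂_1 are 1 so no torsion. So H_0 ≅ Z.
rank ∂_1 = 5, rank ∂_2 = 6 ⇒ b_1 = 12 − 5 − 6 = 1; all invariant factors of ∂_2 are 1 so no torsion. So H_1 ≅ Z.
rank ∂_2 = 6, rank ∂_3 = 0 ⇒ b_2 = 6 − 6 − 0 = 0. So H_2 ≅ 0.

H_0 ≅ Z,  H_1 ≅ Z,  H_2 = 0.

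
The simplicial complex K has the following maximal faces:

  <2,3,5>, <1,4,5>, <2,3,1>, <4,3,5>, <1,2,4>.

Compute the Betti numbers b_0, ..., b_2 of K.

b_0 = 1, b_1 = 1, b_2 = 0.

Fix the vertex order 1 < 2 < 3 < 4 < 5 and write every simplex with vertices in increasing order. Then dim K = 2 and the simplices of K are:

  0-simplices (5): [1], [2], [3], [4], [5]
  1-simplices (10): [1,2], [1,3], [1,4], [1,5], [2,3], [2,4], [2,5], [3,4], [3,5], [4,5]
  2-simplices (5): [1,2,3], [1,2,4], [1,4,5], [2,3,5], [3,4,5]

giving chain groups C_0 ≅ Z^5, C_1 ≅ Z^10, C_2 ≅ Z^5.

The boundary map ∂_1: C_1 → C_0 is given by ∂[p,q] = [q] − [p].
The resulting 5×10 matrix has rank 4, and its Smith normal form has invariant factors (1,1,1,1).

Boundary ∂_2: C_2 → C_1 maps a triangle to the signed sum of its edges. For instance
  ∂[1,2,3] = [2,3] − [1,3] + [1,2],
  ∂[3,4,5] = [4,5] − [3,5] + [3,4].
The 10×5 boundary matrix has rank 5 and Smith normal form diag(1,1,1,1,1).

Computing H_k = (kernel of ∂_k) / (image of ∂_{k+1}):

  H_0: rank C_0 − rank ∂_1 = 5 − 4 = 1, and the invariant factors of ∂_1 are all 1, so H_0 ≅ Z.
  H_1: rank ker ∂_1 − rank ∂_2 = (10 − 4) − 5 = 1, and the invariant factors of ∂_2 are all 1, so H_1 ≅ Z.
  H_2: rank ker ∂_2 − rank ∂_3 = (5 − 5) − 0 = 0, and there is no ∂_3, so H_2 ≅ 0.

(K is a triangulation of the Möbius band.)

Hence the Betti numbers are b_0 = 1, b_1 = 1, b_2 = 0.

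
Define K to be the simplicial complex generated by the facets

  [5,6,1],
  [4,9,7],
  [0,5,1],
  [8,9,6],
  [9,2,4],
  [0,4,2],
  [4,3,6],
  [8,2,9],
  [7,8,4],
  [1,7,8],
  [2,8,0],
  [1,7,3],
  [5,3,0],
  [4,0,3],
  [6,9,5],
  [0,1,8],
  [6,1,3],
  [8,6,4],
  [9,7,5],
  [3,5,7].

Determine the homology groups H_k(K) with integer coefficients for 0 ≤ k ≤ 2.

Take the total order 0 < 1 < 2 < 3 < 4 < 5 < 6 < 7 < 8 < 9 on the vertex set. Then K (dimension 2) consists of the simplices:

  0-simplices (10): [0], [1], [2], [3], [4], [5], [6], [7], [8], [9]
  1-simplices (30): (30 of them)
  2-simplices (20): (20 of them)

so the chain groups are C_0 ≅ Z^10, C_1 ≅ Z^30, C_2 ≅ Z^20.

Boundary ∂_1: C_1 → C_0 maps an edge to its endpoints' difference, ∂[p,q] = q − p.
This gives a 10×30 integer matrix of rank 9; reducing to Smith normal form yields diagonal entries (1,1,1,1,1,1,1,1,1).

Boundary ∂_2: C_2 → C_1 maps a triangle to the signed sum of its edges. For instance
  ∂[0,3,5] = [3,5] − [0,5] + [0,3],
  ∂[5,7,9] = [7,9] − [5,9] + [5,7].
This gives a 30×20 integer matrix of rank 20; reducing to Smith normal form yields diagonal entries (1,1,1,1,1,1,1,1,1,1,1,1,1,1,1,1,1,1,1,2).

Reading off H_k = ker ∂_k / im ∂_{k+1}:

  H_0: rank C_0 − rank ∂_1 = 10 − 9 = 1, and the invariant factors of ∂_1 are all 1, so H_0 ≅ Z.
  H_1: rank ker ∂_1 − rank ∂_2 = (30 − 9) − 20 = 1, and ∂_2 has invariant factor 2 > 1, so H_1 ≅ Z × Z/2.
  H_2: rank ker ∂_2 − rank ∂_3 = (20 − 20) − 0 = 0, and there is no ∂_3, so H_2 ≅ 0.

H_0 ≅ Z,  H_1 ≅ Z × Z/2,  H_2 = 0.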